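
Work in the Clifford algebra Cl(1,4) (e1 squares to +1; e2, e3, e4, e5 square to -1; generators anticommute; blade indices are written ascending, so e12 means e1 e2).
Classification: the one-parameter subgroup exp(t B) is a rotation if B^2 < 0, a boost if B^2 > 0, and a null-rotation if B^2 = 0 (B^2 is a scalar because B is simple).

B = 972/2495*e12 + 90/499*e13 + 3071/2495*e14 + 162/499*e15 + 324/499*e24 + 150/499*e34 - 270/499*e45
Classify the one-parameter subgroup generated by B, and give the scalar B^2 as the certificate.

B^2 term by term: the squares give (972/2495)^2*(e12)^2 + (90/499)^2*(e13)^2 + (3071/2495)^2*(e14)^2 + (162/499)^2*(e15)^2 + (324/499)^2*(e24)^2 + (150/499)^2*(e34)^2 + (-270/499)^2*(e45)^2 = 944784/6225025*(+1) + 8100/249001*(+1) + 9431041/6225025*(+1) + 26244/249001*(+1) + 104976/249001*(-1) + 22500/249001*(-1) + 72900/249001*(-1) = 1 (each basis 2-blade squares to minus the product of its generators' squares); cross terms between blades sharing an index anticommute and cancel; the commuting (index-disjoint) pairs give grade-4 terms 2*c*c'*(blade product), which cancel blade by blade — e1234: 58320/249001 - 58320/249001 = 0; e1245: -104976/249001 + 104976/249001 = 0; e1345: -48600/249001 + 48600/249001 = 0 — confirming B is simple. So B^2 = 1.
Answer: boost, certificate B^2 = 1. One invariant decides it: the square 1 survives every conjugation, and its sign is exactly the classification.


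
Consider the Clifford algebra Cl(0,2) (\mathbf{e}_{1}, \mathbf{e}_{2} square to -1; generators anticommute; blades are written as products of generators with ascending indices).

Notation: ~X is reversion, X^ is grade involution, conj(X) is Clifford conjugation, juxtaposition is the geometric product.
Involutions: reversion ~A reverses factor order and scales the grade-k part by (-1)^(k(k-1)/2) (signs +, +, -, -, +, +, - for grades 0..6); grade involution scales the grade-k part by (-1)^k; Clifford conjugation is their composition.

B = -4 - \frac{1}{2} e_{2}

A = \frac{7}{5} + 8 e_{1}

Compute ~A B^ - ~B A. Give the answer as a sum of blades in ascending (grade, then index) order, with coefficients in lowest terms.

first term: -\frac{28}{5} - 32 e_{1} + \frac{7}{10} e_{2} + 4 e_{1} e_{2}
second term: -\frac{28}{5} - 32 e_{1} - \frac{7}{10} e_{2} + 4 e_{1} e_{2}
Answer: \frac{7}{5} e_{2}


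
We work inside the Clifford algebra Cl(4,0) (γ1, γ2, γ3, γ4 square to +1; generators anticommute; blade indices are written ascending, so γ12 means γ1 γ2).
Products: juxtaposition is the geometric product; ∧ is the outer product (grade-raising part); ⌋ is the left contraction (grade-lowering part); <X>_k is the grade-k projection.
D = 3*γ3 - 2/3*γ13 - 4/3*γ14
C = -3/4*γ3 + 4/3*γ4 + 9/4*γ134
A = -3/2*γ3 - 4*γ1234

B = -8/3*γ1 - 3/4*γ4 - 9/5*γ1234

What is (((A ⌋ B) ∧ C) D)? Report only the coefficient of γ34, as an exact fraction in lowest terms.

step 1: 36/5 + 27/10*γ124
step 2: -27/5*γ3 + 48/5*γ4 + 81/5*γ134 + 81/40*γ1234
step 3: -81/5 + 46/5*γ1 - 108/5*γ3 + 54/5*γ4 - 243/5*γ14 + 27/10*γ23 - 27/20*γ24 - 144/5*γ34 - 243/40*γ124 - 68/5*γ134
Answer: -144/5


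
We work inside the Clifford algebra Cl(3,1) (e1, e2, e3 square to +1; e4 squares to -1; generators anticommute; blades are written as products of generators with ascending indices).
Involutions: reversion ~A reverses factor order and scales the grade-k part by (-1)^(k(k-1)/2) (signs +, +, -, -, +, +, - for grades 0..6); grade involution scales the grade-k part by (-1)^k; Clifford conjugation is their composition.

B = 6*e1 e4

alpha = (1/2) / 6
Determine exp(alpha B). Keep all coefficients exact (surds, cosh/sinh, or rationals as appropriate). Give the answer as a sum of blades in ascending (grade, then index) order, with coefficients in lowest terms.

B^2 = (6)^2*(e1 e4)^2 = 36*(+1) = 36 (a basis 2-blade squares to minus the product of its generators' squares).
B^2 = 36 — a positive square means the series sums to a boost: l = 6, alpha*l = 1/2, so exp(alpha B) = cosh(1/2) + (sinh(1/2)/6)*B = cosh(1/2) + (sinh(1/2)/6)*B.
Answer: cosh(1/2) + sinh(1/2)*e1 e4


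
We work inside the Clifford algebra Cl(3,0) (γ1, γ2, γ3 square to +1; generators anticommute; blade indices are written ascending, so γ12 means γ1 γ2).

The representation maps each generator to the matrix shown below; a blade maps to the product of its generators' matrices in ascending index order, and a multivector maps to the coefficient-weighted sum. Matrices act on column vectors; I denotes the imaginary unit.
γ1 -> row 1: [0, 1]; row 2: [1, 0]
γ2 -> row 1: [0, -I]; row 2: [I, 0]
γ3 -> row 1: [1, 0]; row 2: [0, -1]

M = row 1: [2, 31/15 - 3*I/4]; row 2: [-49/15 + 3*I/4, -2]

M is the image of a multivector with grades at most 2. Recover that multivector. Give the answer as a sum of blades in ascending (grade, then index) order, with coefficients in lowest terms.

Method: 1, rho(γ1), rho(γ2), rho(γ3) form a trace-orthogonal basis of the 2x2 complex matrices (tr(X Y) = 2 if X = Y, else 0), so M = m0*1 + m1*rho(γ1) + m2*rho(γ2) + m3*rho(γ3) with m0 = tr(M)/2 = 0, m1 = tr(M rho(γ1))/2 = -3/5, m2 = tr(M rho(γ2))/2 = 3/4 + 8*I/3, m3 = tr(M rho(γ3))/2 = 2.
Multiplying table entries, the bivector images are rho(γ12) = I*rho(γ3), rho(γ13) = -I*rho(γ2), rho(γ23) = I*rho(γ1); with real blade coefficients the real parts of m0..m3 are the coefficients of 1, γ1, γ2, γ3 and the imaginary parts give the bivectors (γ23: Im m1, γ13: -Im m2, γ12: Im m3).
Answer: -3/5*γ1 + 3/4*γ2 + 2*γ3 - 8/3*γ13


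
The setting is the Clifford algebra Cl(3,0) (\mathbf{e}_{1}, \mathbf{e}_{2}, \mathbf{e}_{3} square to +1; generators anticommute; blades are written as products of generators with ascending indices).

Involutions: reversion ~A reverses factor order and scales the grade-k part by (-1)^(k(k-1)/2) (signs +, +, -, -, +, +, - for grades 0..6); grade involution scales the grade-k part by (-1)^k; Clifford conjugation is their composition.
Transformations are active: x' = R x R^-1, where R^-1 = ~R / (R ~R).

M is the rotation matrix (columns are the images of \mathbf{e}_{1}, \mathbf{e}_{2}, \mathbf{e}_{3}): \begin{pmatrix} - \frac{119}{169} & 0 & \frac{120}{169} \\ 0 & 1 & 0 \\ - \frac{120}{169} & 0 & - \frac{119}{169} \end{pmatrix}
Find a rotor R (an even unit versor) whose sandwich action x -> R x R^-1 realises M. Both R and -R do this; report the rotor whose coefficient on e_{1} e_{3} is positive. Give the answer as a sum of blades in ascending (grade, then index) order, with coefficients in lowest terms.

Method: write R = a + b12*e_{1} e_{2} + b13*e_{1} e_{3} + b23*e_{2} e_{3} with a^2 + b12^2 + b13^2 + b23^2 = 1 (so R^-1 = ~R). Expanding the columns R e_j ~R gives tr M = 4a^2 - 1 and, from the antisymmetric part, M21 - M12 = -4a*b12, M13 - M31 = 4a*b13, M32 - M23 = -4a*b23.
Here tr M = -\frac{69}{169}, so a^2 = (1 + tr M)/4 = \frac{25}{169} and a = ±\frac{5}{13}. Taking a = \frac{5}{13}: M21 - M12 = 0, M13 - M31 = \frac{240}{169}, M32 - M23 = 0, giving b12 = 0, b13 = \frac{12}{13}, b23 = 0, i.e. R = \frac{5}{13} + \frac{12}{13} e_{1} e_{3}.
Its e_{1} e_{3} coefficient is already positive.
Answer: \frac{5}{13} + \frac{12}{13} e_{1} e_{3}. Note: both R and -R realise this M (trace -\frac{69}{169}); the covering map identifies them, and the e_{1} e_{3}-coefficient sign is the tie-breaker.


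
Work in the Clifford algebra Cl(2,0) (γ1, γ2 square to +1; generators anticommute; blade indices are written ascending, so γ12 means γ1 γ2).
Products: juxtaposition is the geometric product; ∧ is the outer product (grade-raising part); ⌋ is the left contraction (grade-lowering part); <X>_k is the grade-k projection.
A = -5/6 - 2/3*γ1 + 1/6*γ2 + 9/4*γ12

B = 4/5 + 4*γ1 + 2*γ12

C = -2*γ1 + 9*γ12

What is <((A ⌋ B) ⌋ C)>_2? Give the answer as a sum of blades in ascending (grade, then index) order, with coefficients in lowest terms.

step 1: -47/6 - 11/3*γ1 - 4/3*γ2 - 5/3*γ12
step 2: 67/3 + 83/3*γ1 - 33*γ2 - 141/2*γ12
step 3: -141/2*γ12
Answer: -141/2*γ12


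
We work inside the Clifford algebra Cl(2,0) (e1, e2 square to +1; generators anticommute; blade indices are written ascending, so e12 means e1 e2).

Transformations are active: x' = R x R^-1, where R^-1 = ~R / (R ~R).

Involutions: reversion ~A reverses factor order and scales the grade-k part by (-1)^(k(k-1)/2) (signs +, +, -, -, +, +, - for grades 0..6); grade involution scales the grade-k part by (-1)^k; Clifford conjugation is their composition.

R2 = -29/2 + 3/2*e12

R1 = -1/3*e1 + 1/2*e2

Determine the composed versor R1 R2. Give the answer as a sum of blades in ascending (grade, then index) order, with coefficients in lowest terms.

Distribute over the terms of R1 (each basis-blade product reordered to ascending indices, repeated generators contracted through their squares):
(-1/3*e1) R2 = 29/6*e1 - 1/2*e2
(1/2*e2) R2 = -3/4*e1 - 29/4*e2
Summing the partial products and collecting blades:
Answer: 49/12*e1 - 31/4*e2


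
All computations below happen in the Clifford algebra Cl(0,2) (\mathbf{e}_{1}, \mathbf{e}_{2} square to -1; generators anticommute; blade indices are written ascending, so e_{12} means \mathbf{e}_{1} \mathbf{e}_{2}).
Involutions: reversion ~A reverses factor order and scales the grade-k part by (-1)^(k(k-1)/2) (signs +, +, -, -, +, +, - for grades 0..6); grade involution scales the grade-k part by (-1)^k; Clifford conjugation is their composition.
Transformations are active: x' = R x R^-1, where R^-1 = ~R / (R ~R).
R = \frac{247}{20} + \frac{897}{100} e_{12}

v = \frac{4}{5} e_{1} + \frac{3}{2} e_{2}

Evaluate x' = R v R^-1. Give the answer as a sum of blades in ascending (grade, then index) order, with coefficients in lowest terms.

~R = \frac{247}{20} - \frac{897}{100} e_{12}, and R ~R = \frac{1164917}{5000}, so R^-1 = ~R / (\frac{1164917}{5000}).
R v = -\frac{143}{40} e_{1} + \frac{25701}{1000} e_{2}
Answer: -\frac{81269}{68930} e_{1} + \frac{8442}{6893} e_{2}


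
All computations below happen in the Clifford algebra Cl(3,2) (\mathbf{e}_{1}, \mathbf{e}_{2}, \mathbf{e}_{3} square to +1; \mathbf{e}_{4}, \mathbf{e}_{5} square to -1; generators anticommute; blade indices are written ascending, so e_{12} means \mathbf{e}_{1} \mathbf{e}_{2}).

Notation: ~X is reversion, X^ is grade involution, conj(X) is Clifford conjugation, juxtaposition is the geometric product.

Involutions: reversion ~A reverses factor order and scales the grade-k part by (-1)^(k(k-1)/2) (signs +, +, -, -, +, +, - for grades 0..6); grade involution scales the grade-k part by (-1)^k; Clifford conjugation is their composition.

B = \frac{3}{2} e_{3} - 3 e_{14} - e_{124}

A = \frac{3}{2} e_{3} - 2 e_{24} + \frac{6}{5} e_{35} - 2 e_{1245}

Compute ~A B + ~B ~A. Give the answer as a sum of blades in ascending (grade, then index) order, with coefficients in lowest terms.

first term: \frac{9}{4} - 2 e_{1} - \frac{1}{5} e_{5} + 6 e_{12} - 6 e_{25} + \frac{9}{2} e_{134} - 3 e_{234} - \frac{3}{2} e_{1234} - \frac{18}{5} e_{1345} - \frac{21}{5} e_{12345}
second term: \frac{9}{4} + 2 e_{1} - \frac{19}{5} e_{5} + 6 e_{12} + 6 e_{25} - \frac{9}{2} e_{134} - 3 e_{234} - \frac{3}{2} e_{1234} + \frac{18}{5} e_{1345} - \frac{9}{5} e_{12345}
Answer: \frac{9}{2} - 4 e_{5} + 12 e_{12} - 6 e_{234} - 3 e_{1234} - 6 e_{12345}


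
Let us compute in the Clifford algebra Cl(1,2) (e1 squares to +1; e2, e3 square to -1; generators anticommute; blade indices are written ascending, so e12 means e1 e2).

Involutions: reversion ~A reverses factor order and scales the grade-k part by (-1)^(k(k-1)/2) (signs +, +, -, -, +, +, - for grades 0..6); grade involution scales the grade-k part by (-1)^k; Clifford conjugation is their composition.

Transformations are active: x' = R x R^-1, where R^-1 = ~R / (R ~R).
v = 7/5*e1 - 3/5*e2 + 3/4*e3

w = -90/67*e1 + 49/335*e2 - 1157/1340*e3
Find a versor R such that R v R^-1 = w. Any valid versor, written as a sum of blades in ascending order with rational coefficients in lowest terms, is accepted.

Why this works: both vectors square to 83/80, so q(v) = q(w) and R = v + w = 19/335*e1 - 152/335*e2 - 38/335*e3 carries v to w — its own direction survives, the complement (v - w)/2 flips.
Answer: 19/335*e1 - 152/335*e2 - 38/335*e3


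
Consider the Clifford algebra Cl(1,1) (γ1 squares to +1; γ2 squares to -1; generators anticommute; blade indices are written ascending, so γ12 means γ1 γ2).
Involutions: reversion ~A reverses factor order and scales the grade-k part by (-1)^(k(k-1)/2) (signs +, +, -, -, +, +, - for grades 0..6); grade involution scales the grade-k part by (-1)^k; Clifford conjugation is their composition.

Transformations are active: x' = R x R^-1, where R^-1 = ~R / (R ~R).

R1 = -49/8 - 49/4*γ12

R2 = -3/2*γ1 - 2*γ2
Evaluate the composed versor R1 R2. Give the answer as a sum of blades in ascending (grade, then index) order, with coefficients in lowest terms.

Distribute over the terms of R1 (each basis-blade product reordered to ascending indices, repeated generators contracted through their squares):
(-49/8) R2 = 147/16*γ1 + 49/4*γ2
(-49/4*γ12) R2 = -49/2*γ1 - 147/8*γ2
Summing the partial products and collecting blades:
Answer: -245/16*γ1 - 49/8*γ2


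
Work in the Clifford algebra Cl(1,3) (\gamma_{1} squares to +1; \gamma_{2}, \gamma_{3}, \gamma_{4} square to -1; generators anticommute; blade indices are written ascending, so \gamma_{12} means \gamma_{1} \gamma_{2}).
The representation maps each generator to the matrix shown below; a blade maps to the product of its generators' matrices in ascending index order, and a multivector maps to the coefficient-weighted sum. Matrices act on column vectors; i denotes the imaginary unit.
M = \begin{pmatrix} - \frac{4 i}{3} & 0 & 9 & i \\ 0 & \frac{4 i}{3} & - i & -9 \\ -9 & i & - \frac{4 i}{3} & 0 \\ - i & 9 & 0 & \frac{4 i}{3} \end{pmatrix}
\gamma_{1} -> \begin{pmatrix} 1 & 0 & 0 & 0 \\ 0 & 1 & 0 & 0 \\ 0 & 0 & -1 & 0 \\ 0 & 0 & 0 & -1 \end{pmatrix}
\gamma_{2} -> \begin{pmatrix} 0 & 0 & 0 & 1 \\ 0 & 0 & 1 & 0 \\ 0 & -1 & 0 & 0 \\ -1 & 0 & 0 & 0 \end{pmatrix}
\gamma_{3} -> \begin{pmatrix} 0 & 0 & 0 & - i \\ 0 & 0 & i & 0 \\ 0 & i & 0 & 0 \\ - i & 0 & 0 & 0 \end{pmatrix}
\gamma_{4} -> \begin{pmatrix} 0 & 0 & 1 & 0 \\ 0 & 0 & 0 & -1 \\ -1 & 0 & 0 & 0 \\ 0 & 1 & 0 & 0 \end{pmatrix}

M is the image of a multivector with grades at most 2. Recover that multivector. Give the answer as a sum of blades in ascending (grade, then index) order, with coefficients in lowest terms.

Method: the blade images are trace-orthogonal — tr(rho(e_A) rho(e_B)^-1) = 4 if A = B and 0 otherwise — and rho(e_A)^-1 = (e_A)^2 * rho(e_A) with (e_A)^2 = +1 or -1, so the coefficient of e_A in the preimage is (e_A)^2 * tr(M rho(e_A))/4.
Nonzero projections over blades of grade <= 2: \gamma_{4}: (\gamma_{4})^2 = -1, tr(M rho(\gamma_{4})) = -36, coefficient 9; \gamma_{13}: (\gamma_{13})^2 = +1, tr(M rho(\gamma_{13})) = -4, coefficient -1; \gamma_{23}: (\gamma_{23})^2 = -1, tr(M rho(\gamma_{23})) = - \frac{16}{3}, coefficient \frac{4}{3}. Every other blade of grade <= 2 projects to 0.
Answer: 9 \gamma_{4} - \gamma_{13} + \frac{4}{3} \gamma_{23}


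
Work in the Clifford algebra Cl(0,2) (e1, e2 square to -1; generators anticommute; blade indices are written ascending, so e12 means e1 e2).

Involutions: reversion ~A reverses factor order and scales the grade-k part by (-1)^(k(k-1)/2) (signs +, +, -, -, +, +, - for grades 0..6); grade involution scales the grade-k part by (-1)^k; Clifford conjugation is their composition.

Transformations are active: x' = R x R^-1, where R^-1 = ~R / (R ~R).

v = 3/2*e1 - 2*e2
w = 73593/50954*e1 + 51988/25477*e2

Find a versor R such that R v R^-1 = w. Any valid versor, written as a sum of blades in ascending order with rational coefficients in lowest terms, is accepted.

Here q(v) = q(w) = -25/4; the classical choice R = v + w = 75012/25477*e1 + 1034/25477*e2 then realises v -> w under the sandwich.
Answer: 75012/25477*e1 + 1034/25477*e2


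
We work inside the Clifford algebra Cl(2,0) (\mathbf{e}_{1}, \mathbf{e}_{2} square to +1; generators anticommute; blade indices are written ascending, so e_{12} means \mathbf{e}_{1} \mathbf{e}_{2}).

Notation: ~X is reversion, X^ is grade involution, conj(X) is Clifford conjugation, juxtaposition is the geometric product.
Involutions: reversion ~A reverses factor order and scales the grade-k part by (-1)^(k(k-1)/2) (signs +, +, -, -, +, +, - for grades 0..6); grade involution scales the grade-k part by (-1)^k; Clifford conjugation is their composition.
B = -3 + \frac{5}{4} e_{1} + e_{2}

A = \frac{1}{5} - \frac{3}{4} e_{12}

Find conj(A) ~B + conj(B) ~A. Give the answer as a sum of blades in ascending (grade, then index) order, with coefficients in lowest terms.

first term: -\frac{3}{5} + e_{1} - \frac{59}{80} e_{2} - \frac{9}{4} e_{12}
second term: -\frac{3}{5} + \frac{1}{2} e_{1} - \frac{91}{80} e_{2} - \frac{9}{4} e_{12}
Answer: -\frac{6}{5} + \frac{3}{2} e_{1} - \frac{15}{8} e_{2} - \frac{9}{2} e_{12}


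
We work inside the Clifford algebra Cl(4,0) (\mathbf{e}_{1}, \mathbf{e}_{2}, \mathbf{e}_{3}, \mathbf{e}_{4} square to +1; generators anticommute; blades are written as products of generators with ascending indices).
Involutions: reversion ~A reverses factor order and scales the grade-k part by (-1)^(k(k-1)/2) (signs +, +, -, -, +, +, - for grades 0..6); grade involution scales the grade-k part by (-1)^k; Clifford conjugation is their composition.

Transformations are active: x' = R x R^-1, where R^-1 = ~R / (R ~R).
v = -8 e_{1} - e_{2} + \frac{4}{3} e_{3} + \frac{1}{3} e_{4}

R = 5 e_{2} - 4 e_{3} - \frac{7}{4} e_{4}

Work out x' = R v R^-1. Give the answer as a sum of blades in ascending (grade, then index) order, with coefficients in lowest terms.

~R = 5 e_{2} - 4 e_{3} - \frac{7}{4} e_{4}, and R ~R = \frac{705}{16}, so R^-1 = ~R / (\frac{705}{16}).
R v = -\frac{131}{12} + 40 e_{1} e_{2} - 32 e_{1} e_{3} - 14 e_{1} e_{4} + \frac{8}{3} e_{2} e_{3} - \frac{1}{12} e_{2} e_{4} + e_{3} e_{4}
Answer: 8 e_{1} - \frac{625}{423} e_{2} + \frac{1372}{2115} e_{3} + \frac{1129}{2115} e_{4}


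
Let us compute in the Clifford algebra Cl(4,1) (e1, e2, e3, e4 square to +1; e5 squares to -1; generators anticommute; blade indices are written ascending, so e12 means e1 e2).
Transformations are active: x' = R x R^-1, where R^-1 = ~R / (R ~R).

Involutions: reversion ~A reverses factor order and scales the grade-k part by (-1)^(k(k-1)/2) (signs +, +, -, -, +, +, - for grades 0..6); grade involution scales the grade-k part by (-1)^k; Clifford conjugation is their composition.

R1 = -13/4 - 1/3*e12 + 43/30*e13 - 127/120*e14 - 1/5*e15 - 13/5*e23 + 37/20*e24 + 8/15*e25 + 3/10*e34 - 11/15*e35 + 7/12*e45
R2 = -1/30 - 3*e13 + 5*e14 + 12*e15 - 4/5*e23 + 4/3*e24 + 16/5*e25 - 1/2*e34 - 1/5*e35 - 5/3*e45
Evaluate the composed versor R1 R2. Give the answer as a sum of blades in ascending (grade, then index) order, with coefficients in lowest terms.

Distribute over the grade parts of R2 (each basis-blade product reordered to ascending indices, repeated generators contracted through their squares):
R1 <R2>_0 (= -1/30) = 13/120 + 1/90*e12 - 43/900*e13 + 127/3600*e14 + 1/150*e15 + 13/150*e23 - 37/600*e24 - 4/225*e25 - 1/100*e34 + 11/450*e35 - 7/360*e45
R1 <R2>_2 (= -3*e13 + 5*e14 + 12*e15 - 4/5*e23 + 4/3*e24 + 16/5*e25 - 1/2*e34 - 1/5*e35 - 5/3*e45) = 6617/1800 + 11311/900*e12 + 7931/400*e13 - 1043/45*e14 - 78671/1800*e15 + 1033/200*e23 - 1747/450*e24 - 1859/180*e25 + 863/900*e34 - 1653/200*e35 + 11101/900*e45 - 7513/900*e1234 - 849/25*e1235 + 5222/225*e1245 + 5429/1800*e1345 + 5317/900*e2345
Summing the partial products and collecting blades:
Answer: 1703/450 + 11321/900*e12 + 71207/3600*e13 - 9257/400*e14 - 78659/1800*e15 + 3151/600*e23 - 7099/1800*e24 - 9311/900*e25 + 427/450*e34 - 14833/1800*e35 + 2463/200*e45 - 7513/900*e1234 - 849/25*e1235 + 5222/225*e1245 + 5429/1800*e1345 + 5317/900*e2345


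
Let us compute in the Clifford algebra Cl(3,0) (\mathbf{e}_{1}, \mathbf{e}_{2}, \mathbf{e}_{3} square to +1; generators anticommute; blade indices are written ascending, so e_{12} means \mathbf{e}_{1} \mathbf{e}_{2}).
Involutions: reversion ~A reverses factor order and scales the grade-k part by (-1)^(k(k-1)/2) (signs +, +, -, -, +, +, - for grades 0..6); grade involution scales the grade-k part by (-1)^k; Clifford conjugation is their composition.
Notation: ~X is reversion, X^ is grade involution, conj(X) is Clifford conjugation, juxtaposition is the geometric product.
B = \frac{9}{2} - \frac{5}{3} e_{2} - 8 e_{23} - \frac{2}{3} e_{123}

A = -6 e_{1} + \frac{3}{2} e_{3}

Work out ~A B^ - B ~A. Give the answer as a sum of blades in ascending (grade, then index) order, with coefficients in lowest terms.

first term: -27 e_{1} + 12 e_{2} + \frac{27}{4} e_{3} - 9 e_{12} - \frac{13}{2} e_{23} + 48 e_{123}
second term: -27 e_{1} - 12 e_{2} + \frac{27}{4} e_{3} - 11 e_{12} + \frac{3}{2} e_{23} + 48 e_{123}
Answer: 24 e_{2} + 2 e_{12} - 8 e_{23}


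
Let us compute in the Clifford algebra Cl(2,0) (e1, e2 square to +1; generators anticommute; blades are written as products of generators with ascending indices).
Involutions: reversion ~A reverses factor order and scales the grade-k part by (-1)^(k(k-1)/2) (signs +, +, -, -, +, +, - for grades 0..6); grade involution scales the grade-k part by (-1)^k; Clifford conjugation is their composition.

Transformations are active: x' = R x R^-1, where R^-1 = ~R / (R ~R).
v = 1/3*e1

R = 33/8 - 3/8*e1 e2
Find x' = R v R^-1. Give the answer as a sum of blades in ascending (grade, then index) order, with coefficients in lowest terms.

~R = 33/8 + 3/8*e1 e2, and R ~R = 549/32, so R^-1 = ~R / (549/32).
R v = 11/8*e1 + 1/8*e2
Answer: 20/61*e1 + 11/183*e2


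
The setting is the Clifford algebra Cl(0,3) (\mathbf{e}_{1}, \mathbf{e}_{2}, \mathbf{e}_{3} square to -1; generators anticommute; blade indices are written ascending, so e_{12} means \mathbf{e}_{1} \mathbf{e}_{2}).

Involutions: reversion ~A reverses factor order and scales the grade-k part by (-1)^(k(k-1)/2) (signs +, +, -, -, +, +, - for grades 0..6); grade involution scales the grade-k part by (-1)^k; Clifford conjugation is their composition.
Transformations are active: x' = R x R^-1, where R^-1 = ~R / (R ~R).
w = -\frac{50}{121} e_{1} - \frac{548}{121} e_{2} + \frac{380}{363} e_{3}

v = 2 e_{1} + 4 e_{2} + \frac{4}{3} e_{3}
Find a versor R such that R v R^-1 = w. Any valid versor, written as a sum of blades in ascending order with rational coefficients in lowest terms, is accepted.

Key observation: q(v) = q(w) = -\frac{196}{9} (sandwiches preserve the norm), so R = v + w = \frac{192}{121} e_{1} - \frac{64}{121} e_{2} + \frac{288}{121} e_{3} works whenever it is invertible — the component of v along it is kept and (v - w)/2 reverses, sending v to w.
Answer: \frac{192}{121} e_{1} - \frac{64}{121} e_{2} + \frac{288}{121} e_{3}


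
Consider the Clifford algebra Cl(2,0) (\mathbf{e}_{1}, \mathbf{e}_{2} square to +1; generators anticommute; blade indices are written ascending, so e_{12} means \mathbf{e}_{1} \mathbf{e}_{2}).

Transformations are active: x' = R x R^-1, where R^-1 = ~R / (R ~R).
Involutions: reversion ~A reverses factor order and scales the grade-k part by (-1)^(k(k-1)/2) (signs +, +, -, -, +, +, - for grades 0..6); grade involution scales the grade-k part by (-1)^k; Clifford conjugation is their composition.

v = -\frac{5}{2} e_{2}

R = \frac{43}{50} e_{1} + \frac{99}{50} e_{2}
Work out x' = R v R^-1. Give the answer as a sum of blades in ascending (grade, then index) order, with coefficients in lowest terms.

~R = \frac{43}{50} e_{1} + \frac{99}{50} e_{2}, and R ~R = \frac{233}{50}, so R^-1 = ~R / (\frac{233}{50}).
R v = -\frac{99}{20} - \frac{43}{20} e_{12}
Answer: -\frac{4257}{2330} e_{1} - \frac{1988}{1165} e_{2}


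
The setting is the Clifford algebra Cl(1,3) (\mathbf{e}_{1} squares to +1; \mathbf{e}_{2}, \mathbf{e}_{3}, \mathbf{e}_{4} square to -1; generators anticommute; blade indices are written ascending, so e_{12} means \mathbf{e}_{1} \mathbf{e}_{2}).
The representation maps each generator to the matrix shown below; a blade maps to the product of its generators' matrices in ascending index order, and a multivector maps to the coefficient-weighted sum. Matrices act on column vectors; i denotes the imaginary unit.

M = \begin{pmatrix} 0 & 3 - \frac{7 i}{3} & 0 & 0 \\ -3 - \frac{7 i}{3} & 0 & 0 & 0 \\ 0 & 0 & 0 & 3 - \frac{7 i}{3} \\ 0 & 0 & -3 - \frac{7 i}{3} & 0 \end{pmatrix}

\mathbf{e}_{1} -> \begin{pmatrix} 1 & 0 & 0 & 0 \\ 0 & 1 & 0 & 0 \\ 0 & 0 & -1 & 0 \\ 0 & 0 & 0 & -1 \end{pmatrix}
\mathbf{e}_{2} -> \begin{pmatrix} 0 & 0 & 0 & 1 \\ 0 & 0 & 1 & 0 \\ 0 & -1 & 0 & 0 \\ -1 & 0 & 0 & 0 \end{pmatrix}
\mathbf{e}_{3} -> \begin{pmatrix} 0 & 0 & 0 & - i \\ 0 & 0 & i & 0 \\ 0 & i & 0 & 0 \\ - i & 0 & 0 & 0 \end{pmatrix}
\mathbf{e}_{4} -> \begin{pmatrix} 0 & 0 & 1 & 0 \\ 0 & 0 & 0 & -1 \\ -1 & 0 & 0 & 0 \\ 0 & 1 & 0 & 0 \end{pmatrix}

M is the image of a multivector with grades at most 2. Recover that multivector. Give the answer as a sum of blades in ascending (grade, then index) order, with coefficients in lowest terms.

Method: the blade images are trace-orthogonal — tr(rho(e_A) rho(e_B)^-1) = 4 if A = B and 0 otherwise — and rho(e_A)^-1 = (e_A)^2 * rho(e_A) with (e_A)^2 = +1 or -1, so the coefficient of e_A in the preimage is (e_A)^2 * tr(M rho(e_A))/4.
Nonzero projections over blades of grade <= 2: e_{24}: (e_{24})^2 = -1, tr(M rho(e_{24})) = -12, coefficient 3; e_{34}: (e_{34})^2 = -1, tr(M rho(e_{34})) = - \frac{28}{3}, coefficient \frac{7}{3}. Every other blade of grade <= 2 projects to 0.
Answer: 3 e_{24} + \frac{7}{3} e_{34}


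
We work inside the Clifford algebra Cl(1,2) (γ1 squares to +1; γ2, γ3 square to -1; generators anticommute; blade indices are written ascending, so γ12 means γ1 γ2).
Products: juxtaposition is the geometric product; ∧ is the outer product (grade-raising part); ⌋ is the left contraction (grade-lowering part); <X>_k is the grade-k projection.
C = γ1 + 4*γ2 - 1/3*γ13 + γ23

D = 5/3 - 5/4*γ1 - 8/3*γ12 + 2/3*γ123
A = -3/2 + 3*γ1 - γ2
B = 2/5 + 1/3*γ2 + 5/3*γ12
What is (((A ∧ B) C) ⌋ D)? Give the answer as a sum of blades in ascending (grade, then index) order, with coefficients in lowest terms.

step 1: -3/5 + 6/5*γ1 - 9/10*γ2 - 3/2*γ12
step 2: 24/5 + 27/5*γ1 - 9/10*γ2 + 1/2*γ3 + 57/10*γ12 + 17/10*γ13 - 11/10*γ23 + 9/10*γ123
step 3: -291/20 - 43/15*γ1 - 233/15*γ2 + 19/5*γ3 - 197/15*γ12 - 3/5*γ13 + 18/5*γ23 + 16/5*γ123
Answer: -291/20 - 43/15*γ1 - 233/15*γ2 + 19/5*γ3 - 197/15*γ12 - 3/5*γ13 + 18/5*γ23 + 16/5*γ123


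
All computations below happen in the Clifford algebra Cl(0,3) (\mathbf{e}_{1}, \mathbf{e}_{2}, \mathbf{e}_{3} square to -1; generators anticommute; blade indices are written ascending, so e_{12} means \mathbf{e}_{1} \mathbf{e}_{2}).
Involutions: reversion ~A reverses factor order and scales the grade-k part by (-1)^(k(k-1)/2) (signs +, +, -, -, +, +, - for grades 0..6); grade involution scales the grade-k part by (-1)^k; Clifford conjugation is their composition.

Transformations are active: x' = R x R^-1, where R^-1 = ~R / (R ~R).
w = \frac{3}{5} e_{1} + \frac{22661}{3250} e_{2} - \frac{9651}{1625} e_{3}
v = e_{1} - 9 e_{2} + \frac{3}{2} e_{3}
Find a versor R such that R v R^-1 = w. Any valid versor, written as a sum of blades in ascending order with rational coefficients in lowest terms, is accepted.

Sketch: the shared square -\frac{337}{4} makes R = v + w = \frac{8}{5} e_{1} - \frac{6589}{3250} e_{2} - \frac{14427}{3250} e_{3} the natural versor; its sandwich fixes that direction, negates (v - w)/2, and sends v to w.
Answer: \frac{8}{5} e_{1} - \frac{6589}{3250} e_{2} - \frac{14427}{3250} e_{3}


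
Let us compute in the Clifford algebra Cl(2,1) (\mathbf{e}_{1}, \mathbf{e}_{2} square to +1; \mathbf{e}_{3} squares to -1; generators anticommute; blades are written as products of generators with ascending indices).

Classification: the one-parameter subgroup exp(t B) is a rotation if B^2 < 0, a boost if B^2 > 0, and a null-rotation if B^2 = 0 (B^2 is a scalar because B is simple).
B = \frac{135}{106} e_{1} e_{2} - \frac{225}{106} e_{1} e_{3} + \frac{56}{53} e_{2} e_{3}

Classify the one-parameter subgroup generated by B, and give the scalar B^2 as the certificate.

B^2 term by term: the squares give (\frac{135}{106})^2*(e_{1} e_{2})^2 + (-\frac{225}{106})^2*(e_{1} e_{3})^2 + (\frac{56}{53})^2*(e_{2} e_{3})^2 = \frac{18225}{11236}*(-1) + \frac{50625}{11236}*(+1) + \frac{3136}{2809}*(+1) = 4 (each basis 2-blade squares to minus the product of its generators' squares); cross terms between blades sharing an index anticommute and cancel. So B^2 = 4.
Answer: boost, certificate B^2 = 4. The class reads off the invariant scalar 4 directly.


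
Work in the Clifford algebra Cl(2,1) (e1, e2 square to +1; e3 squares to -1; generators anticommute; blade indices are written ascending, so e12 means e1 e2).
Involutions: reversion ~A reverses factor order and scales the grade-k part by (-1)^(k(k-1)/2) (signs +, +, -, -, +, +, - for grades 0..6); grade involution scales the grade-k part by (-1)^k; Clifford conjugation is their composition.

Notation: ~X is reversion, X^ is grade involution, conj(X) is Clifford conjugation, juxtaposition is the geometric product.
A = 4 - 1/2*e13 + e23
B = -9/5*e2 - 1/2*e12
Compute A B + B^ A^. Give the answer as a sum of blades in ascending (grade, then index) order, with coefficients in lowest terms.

first term: -36/5*e2 + 9/5*e3 - 2*e12 + 1/2*e13 + 1/4*e23 - 9/10*e123
second term: 36/5*e2 + 9/5*e3 - 2*e12 - 1/2*e13 - 1/4*e23 + 9/10*e123
Answer: 18/5*e3 - 4*e12


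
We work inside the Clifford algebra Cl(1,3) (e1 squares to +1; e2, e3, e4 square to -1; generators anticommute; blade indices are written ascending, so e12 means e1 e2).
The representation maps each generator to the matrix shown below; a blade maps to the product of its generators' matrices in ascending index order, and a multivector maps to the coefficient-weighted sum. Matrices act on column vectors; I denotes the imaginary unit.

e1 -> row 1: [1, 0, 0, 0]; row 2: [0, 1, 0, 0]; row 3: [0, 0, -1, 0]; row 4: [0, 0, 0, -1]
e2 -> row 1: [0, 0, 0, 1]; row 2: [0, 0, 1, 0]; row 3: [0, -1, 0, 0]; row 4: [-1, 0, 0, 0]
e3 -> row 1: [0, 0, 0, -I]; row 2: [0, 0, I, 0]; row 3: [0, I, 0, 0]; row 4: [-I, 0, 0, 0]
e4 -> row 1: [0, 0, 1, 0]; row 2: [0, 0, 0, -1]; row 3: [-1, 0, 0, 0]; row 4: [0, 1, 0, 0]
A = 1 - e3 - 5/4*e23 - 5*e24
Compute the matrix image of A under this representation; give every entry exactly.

Bivector images (products of the table entries): rho(e23) = rho(e2)rho(e3) = row 1: [-I, 0, 0, 0]; row 2: [0, I, 0, 0]; row 3: [0, 0, -I, 0]; row 4: [0, 0, 0, I]; rho(e24) = rho(e2)rho(e4) = row 1: [0, 1, 0, 0]; row 2: [-1, 0, 0, 0]; row 3: [0, 0, 0, 1]; row 4: [0, 0, -1, 0].
M = (1)*1 + (-1)*rho(e3) + (-5/4)*rho(e23) + (-5)*rho(e24), summed entrywise (1 is the identity matrix):
Answer: row 1: [1 + 5*I/4, -5, 0, I]; row 2: [5, 1 - 5*I/4, -I, 0]; row 3: [0, -I, 1 + 5*I/4, -5]; row 4: [I, 0, 5, 1 - 5*I/4]


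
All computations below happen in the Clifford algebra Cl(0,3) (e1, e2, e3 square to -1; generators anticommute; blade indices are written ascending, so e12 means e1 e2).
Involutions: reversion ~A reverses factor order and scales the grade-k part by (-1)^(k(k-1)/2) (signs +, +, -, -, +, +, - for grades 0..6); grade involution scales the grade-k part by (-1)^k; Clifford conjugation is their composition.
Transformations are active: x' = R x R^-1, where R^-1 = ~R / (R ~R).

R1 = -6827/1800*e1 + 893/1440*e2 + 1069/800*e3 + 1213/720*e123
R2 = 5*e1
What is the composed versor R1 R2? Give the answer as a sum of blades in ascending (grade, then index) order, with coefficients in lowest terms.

Distribute over the terms of R2 (each basis-blade product reordered to ascending indices, repeated generators contracted through their squares):
R1 (5*e1) = 6827/360 - 893/288*e12 - 1069/160*e13 - 1213/144*e23
Answer: 6827/360 - 893/288*e12 - 1069/160*e13 - 1213/144*e23


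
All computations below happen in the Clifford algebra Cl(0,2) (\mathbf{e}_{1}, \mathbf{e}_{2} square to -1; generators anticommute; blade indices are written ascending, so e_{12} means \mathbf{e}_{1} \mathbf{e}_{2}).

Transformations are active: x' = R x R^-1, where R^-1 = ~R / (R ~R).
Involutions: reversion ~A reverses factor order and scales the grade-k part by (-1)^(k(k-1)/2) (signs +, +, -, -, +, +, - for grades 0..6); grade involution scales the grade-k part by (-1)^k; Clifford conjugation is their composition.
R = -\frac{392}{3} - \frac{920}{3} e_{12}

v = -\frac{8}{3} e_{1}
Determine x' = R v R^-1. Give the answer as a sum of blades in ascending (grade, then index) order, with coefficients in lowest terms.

~R = -\frac{392}{3} + \frac{920}{3} e_{12}, and R ~R = \frac{1000064}{9}, so R^-1 = ~R / (\frac{1000064}{9}).
R v = \frac{3136}{9} e_{1} + \frac{7360}{9} e_{2}
Answer: \frac{14432}{7813} e_{1} - \frac{45080}{23439} e_{2}


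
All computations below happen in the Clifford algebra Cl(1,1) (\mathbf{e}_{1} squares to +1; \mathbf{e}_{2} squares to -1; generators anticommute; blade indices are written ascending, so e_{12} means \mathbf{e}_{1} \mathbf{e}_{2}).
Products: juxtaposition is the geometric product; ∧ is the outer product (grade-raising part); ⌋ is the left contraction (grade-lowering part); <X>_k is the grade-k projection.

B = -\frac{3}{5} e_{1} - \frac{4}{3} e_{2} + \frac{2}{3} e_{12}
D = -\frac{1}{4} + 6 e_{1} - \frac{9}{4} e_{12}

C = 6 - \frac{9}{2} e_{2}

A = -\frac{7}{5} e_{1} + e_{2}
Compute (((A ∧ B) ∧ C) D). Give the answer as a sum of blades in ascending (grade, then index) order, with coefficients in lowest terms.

step 1: \frac{37}{15} e_{12}
step 2: \frac{74}{5} e_{12}
step 3: -\frac{333}{10} - \frac{444}{5} e_{2} - \frac{37}{10} e_{12}
Answer: -\frac{333}{10} - \frac{444}{5} e_{2} - \frac{37}{10} e_{12}


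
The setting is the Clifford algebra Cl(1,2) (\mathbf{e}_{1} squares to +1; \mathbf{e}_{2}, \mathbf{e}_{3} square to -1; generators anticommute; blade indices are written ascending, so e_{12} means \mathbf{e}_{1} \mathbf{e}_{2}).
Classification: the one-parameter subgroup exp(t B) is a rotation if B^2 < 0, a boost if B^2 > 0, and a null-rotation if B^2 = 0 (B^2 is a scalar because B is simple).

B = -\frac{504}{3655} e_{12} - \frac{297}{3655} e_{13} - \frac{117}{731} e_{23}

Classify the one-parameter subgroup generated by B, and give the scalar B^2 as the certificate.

B^2 term by term: the squares give (-\frac{504}{3655})^2*(e_{12})^2 + (-\frac{297}{3655})^2*(e_{13})^2 + (-\frac{117}{731})^2*(e_{23})^2 = \frac{254016}{13359025}*(+1) + \frac{88209}{13359025}*(+1) + \frac{13689}{534361}*(-1) = 0 (each basis 2-blade squares to minus the product of its generators' squares); cross terms between blades sharing an index anticommute and cancel. So B^2 = 0.
Answer: null-rotation, certificate B^2 = 0. The class reads off the invariant scalar 0 directly.


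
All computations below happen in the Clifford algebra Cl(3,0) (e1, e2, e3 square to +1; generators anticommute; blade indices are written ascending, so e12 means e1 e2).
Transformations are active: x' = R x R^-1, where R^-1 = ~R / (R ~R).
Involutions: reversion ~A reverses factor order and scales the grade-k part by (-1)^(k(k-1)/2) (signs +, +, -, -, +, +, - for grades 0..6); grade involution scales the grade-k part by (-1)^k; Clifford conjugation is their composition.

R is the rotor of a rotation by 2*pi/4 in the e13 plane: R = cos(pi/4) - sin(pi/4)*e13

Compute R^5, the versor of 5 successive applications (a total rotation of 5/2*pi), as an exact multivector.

Because a rotor carries half the rotation angle, composing 5 copies of this e13-plane rotor multiplies the phase: 5*(pi/4) = 5*pi/4, hence R^5 = cos(5*pi/4) - sin(5*pi/4)*e13.
cos(5*pi/4) = -sqrt(2)/2 and sin(5*pi/4) = -sqrt(2)/2, so R^5 = -sqrt(2)/2 + sqrt(2)/2*e13. The net rotation is 1/2*pi (after discarding 1 full turn, each of which contributes a factor -1 to the rotor); the rotor keeps the half-angle phase exactly.
Answer: -sqrt(2)/2 + sqrt(2)/2*e13


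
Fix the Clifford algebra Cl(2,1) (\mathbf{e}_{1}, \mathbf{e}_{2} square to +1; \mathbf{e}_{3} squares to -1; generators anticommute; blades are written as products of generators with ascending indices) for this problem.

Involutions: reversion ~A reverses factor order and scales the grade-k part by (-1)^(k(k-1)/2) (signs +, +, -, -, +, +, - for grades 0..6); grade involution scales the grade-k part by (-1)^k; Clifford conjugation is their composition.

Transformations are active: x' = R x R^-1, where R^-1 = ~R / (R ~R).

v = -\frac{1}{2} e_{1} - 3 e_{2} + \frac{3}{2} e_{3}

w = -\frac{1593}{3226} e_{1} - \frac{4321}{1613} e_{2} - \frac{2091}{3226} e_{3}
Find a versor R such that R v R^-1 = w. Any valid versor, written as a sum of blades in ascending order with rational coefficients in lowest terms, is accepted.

Take R = v + w = -\frac{1603}{1613} e_{1} - \frac{9160}{1613} e_{2} + \frac{1374}{1613} e_{3}. Because q(v) = q(w) = 7, conjugation by R sends v exactly to w.
Answer: -\frac{1603}{1613} e_{1} - \frac{9160}{1613} e_{2} + \frac{1374}{1613} e_{3}


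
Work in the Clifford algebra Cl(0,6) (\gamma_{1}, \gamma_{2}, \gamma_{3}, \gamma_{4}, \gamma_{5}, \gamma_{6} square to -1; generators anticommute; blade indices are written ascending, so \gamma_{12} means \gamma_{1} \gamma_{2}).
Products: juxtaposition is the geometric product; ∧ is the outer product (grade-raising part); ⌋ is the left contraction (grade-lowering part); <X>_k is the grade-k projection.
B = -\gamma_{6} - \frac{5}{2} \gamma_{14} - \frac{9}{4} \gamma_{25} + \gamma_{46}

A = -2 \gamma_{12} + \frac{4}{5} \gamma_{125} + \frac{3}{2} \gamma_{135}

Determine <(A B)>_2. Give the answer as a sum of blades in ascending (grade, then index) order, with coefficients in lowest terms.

step 1: \frac{9}{5} \gamma_{1} - \frac{9}{2} \gamma_{15} + 5 \gamma_{24} + \frac{27}{8} \gamma_{123} + 2 \gamma_{126} - 2 \gamma_{245} - \frac{15}{4} \gamma_{345} - 2 \gamma_{1246} - \frac{4}{5} \gamma_{1256} - \frac{3}{2} \gamma_{1356} - \frac{4}{5} \gamma_{12456} - \frac{3}{2} \gamma_{13456}
step 2: -\frac{9}{2} \gamma_{15} + 5 \gamma_{24}
Answer: -\frac{9}{2} \gamma_{15} + 5 \gamma_{24}


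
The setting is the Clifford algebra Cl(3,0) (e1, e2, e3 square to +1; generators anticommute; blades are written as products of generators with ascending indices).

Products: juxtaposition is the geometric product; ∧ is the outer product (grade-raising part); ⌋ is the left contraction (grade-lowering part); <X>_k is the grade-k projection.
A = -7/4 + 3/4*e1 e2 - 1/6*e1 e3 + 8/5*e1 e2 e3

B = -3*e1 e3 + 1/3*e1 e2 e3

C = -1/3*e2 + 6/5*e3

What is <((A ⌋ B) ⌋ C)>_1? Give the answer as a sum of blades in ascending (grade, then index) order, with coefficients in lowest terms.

step 1: -31/30 - 1/18*e2 - 1/4*e3 + 21/4*e1 e3 - 7/12*e1 e2 e3
step 2: -38/135 + 31/90*e2 - 31/25*e3
step 3: 31/90*e2 - 31/25*e3
Answer: 31/90*e2 - 31/25*e3


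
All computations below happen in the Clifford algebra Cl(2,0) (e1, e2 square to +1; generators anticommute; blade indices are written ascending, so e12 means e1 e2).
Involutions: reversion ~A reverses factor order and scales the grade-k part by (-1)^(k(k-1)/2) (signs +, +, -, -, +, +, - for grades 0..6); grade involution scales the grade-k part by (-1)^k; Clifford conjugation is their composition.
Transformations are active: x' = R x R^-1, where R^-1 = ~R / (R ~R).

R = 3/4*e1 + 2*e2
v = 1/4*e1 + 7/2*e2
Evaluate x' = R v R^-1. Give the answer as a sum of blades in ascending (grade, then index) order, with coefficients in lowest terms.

~R = 3/4*e1 + 2*e2, and R ~R = 73/16, so R^-1 = ~R / (73/16).
R v = 115/16 + 17/8*e12
Answer: 617/292*e1 + 409/146*e2


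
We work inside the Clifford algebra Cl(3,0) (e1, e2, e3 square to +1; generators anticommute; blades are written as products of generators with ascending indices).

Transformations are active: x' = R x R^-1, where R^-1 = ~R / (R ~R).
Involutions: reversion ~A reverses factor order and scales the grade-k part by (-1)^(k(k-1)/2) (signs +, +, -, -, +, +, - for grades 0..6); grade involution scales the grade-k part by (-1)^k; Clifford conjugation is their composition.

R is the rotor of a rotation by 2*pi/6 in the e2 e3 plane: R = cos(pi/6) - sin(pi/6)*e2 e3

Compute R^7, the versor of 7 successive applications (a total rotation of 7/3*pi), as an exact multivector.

Half-angle bookkeeping: 7 applications in e2 e3 add up to rotor phase 7*pi/6 = 7*pi/6, so R^7 = cos(7*pi/6) - sin(7*pi/6)*e2 e3.
cos(7*pi/6) = -sqrt(3)/2 and sin(7*pi/6) = -1/2, so R^7 = -sqrt(3)/2 + 1/2*e2 e3. The net rotation is 1/3*pi (after discarding 1 full turn, each of which contributes a factor -1 to the rotor); the rotor keeps the half-angle phase exactly.
Answer: -sqrt(3)/2 + 1/2*e2 e3
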